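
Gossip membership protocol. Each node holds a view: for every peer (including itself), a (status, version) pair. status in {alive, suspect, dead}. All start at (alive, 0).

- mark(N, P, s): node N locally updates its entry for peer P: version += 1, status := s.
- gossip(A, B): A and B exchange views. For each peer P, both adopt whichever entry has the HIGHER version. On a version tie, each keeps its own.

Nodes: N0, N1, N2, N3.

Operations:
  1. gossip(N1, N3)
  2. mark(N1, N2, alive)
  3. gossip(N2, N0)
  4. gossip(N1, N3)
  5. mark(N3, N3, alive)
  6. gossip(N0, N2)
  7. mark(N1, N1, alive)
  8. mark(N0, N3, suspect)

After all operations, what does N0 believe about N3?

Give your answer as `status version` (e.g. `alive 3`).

Answer: suspect 1

Derivation:
Op 1: gossip N1<->N3 -> N1.N0=(alive,v0) N1.N1=(alive,v0) N1.N2=(alive,v0) N1.N3=(alive,v0) | N3.N0=(alive,v0) N3.N1=(alive,v0) N3.N2=(alive,v0) N3.N3=(alive,v0)
Op 2: N1 marks N2=alive -> (alive,v1)
Op 3: gossip N2<->N0 -> N2.N0=(alive,v0) N2.N1=(alive,v0) N2.N2=(alive,v0) N2.N3=(alive,v0) | N0.N0=(alive,v0) N0.N1=(alive,v0) N0.N2=(alive,v0) N0.N3=(alive,v0)
Op 4: gossip N1<->N3 -> N1.N0=(alive,v0) N1.N1=(alive,v0) N1.N2=(alive,v1) N1.N3=(alive,v0) | N3.N0=(alive,v0) N3.N1=(alive,v0) N3.N2=(alive,v1) N3.N3=(alive,v0)
Op 5: N3 marks N3=alive -> (alive,v1)
Op 6: gossip N0<->N2 -> N0.N0=(alive,v0) N0.N1=(alive,v0) N0.N2=(alive,v0) N0.N3=(alive,v0) | N2.N0=(alive,v0) N2.N1=(alive,v0) N2.N2=(alive,v0) N2.N3=(alive,v0)
Op 7: N1 marks N1=alive -> (alive,v1)
Op 8: N0 marks N3=suspect -> (suspect,v1)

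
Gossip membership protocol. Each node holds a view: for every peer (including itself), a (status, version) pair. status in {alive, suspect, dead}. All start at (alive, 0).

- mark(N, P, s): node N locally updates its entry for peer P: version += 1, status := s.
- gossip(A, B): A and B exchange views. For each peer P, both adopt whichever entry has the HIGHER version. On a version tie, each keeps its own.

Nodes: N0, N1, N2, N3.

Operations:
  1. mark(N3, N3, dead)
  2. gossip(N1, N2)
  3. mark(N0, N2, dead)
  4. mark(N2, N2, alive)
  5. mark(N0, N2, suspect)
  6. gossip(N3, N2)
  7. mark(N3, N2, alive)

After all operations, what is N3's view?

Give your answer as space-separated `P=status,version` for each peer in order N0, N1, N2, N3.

Op 1: N3 marks N3=dead -> (dead,v1)
Op 2: gossip N1<->N2 -> N1.N0=(alive,v0) N1.N1=(alive,v0) N1.N2=(alive,v0) N1.N3=(alive,v0) | N2.N0=(alive,v0) N2.N1=(alive,v0) N2.N2=(alive,v0) N2.N3=(alive,v0)
Op 3: N0 marks N2=dead -> (dead,v1)
Op 4: N2 marks N2=alive -> (alive,v1)
Op 5: N0 marks N2=suspect -> (suspect,v2)
Op 6: gossip N3<->N2 -> N3.N0=(alive,v0) N3.N1=(alive,v0) N3.N2=(alive,v1) N3.N3=(dead,v1) | N2.N0=(alive,v0) N2.N1=(alive,v0) N2.N2=(alive,v1) N2.N3=(dead,v1)
Op 7: N3 marks N2=alive -> (alive,v2)

Answer: N0=alive,0 N1=alive,0 N2=alive,2 N3=dead,1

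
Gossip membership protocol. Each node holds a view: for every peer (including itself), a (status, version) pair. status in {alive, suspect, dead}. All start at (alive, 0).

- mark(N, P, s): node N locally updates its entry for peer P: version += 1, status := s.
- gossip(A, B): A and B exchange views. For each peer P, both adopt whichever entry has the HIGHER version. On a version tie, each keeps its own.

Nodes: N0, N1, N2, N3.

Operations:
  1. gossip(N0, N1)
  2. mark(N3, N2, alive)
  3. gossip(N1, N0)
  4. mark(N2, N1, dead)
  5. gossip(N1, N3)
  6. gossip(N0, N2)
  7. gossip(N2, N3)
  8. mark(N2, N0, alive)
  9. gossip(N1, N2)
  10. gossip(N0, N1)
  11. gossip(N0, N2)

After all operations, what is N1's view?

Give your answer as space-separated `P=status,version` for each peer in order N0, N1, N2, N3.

Op 1: gossip N0<->N1 -> N0.N0=(alive,v0) N0.N1=(alive,v0) N0.N2=(alive,v0) N0.N3=(alive,v0) | N1.N0=(alive,v0) N1.N1=(alive,v0) N1.N2=(alive,v0) N1.N3=(alive,v0)
Op 2: N3 marks N2=alive -> (alive,v1)
Op 3: gossip N1<->N0 -> N1.N0=(alive,v0) N1.N1=(alive,v0) N1.N2=(alive,v0) N1.N3=(alive,v0) | N0.N0=(alive,v0) N0.N1=(alive,v0) N0.N2=(alive,v0) N0.N3=(alive,v0)
Op 4: N2 marks N1=dead -> (dead,v1)
Op 5: gossip N1<->N3 -> N1.N0=(alive,v0) N1.N1=(alive,v0) N1.N2=(alive,v1) N1.N3=(alive,v0) | N3.N0=(alive,v0) N3.N1=(alive,v0) N3.N2=(alive,v1) N3.N3=(alive,v0)
Op 6: gossip N0<->N2 -> N0.N0=(alive,v0) N0.N1=(dead,v1) N0.N2=(alive,v0) N0.N3=(alive,v0) | N2.N0=(alive,v0) N2.N1=(dead,v1) N2.N2=(alive,v0) N2.N3=(alive,v0)
Op 7: gossip N2<->N3 -> N2.N0=(alive,v0) N2.N1=(dead,v1) N2.N2=(alive,v1) N2.N3=(alive,v0) | N3.N0=(alive,v0) N3.N1=(dead,v1) N3.N2=(alive,v1) N3.N3=(alive,v0)
Op 8: N2 marks N0=alive -> (alive,v1)
Op 9: gossip N1<->N2 -> N1.N0=(alive,v1) N1.N1=(dead,v1) N1.N2=(alive,v1) N1.N3=(alive,v0) | N2.N0=(alive,v1) N2.N1=(dead,v1) N2.N2=(alive,v1) N2.N3=(alive,v0)
Op 10: gossip N0<->N1 -> N0.N0=(alive,v1) N0.N1=(dead,v1) N0.N2=(alive,v1) N0.N3=(alive,v0) | N1.N0=(alive,v1) N1.N1=(dead,v1) N1.N2=(alive,v1) N1.N3=(alive,v0)
Op 11: gossip N0<->N2 -> N0.N0=(alive,v1) N0.N1=(dead,v1) N0.N2=(alive,v1) N0.N3=(alive,v0) | N2.N0=(alive,v1) N2.N1=(dead,v1) N2.N2=(alive,v1) N2.N3=(alive,v0)

Answer: N0=alive,1 N1=dead,1 N2=alive,1 N3=alive,0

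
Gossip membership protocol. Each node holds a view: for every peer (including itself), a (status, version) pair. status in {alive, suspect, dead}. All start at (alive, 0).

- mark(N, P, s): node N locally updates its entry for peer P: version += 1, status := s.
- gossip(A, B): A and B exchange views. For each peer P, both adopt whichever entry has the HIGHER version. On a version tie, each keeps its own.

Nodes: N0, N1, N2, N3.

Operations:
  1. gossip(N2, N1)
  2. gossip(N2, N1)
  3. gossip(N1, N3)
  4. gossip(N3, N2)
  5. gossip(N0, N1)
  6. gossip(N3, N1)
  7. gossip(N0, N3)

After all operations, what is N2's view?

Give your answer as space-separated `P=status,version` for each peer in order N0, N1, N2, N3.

Answer: N0=alive,0 N1=alive,0 N2=alive,0 N3=alive,0

Derivation:
Op 1: gossip N2<->N1 -> N2.N0=(alive,v0) N2.N1=(alive,v0) N2.N2=(alive,v0) N2.N3=(alive,v0) | N1.N0=(alive,v0) N1.N1=(alive,v0) N1.N2=(alive,v0) N1.N3=(alive,v0)
Op 2: gossip N2<->N1 -> N2.N0=(alive,v0) N2.N1=(alive,v0) N2.N2=(alive,v0) N2.N3=(alive,v0) | N1.N0=(alive,v0) N1.N1=(alive,v0) N1.N2=(alive,v0) N1.N3=(alive,v0)
Op 3: gossip N1<->N3 -> N1.N0=(alive,v0) N1.N1=(alive,v0) N1.N2=(alive,v0) N1.N3=(alive,v0) | N3.N0=(alive,v0) N3.N1=(alive,v0) N3.N2=(alive,v0) N3.N3=(alive,v0)
Op 4: gossip N3<->N2 -> N3.N0=(alive,v0) N3.N1=(alive,v0) N3.N2=(alive,v0) N3.N3=(alive,v0) | N2.N0=(alive,v0) N2.N1=(alive,v0) N2.N2=(alive,v0) N2.N3=(alive,v0)
Op 5: gossip N0<->N1 -> N0.N0=(alive,v0) N0.N1=(alive,v0) N0.N2=(alive,v0) N0.N3=(alive,v0) | N1.N0=(alive,v0) N1.N1=(alive,v0) N1.N2=(alive,v0) N1.N3=(alive,v0)
Op 6: gossip N3<->N1 -> N3.N0=(alive,v0) N3.N1=(alive,v0) N3.N2=(alive,v0) N3.N3=(alive,v0) | N1.N0=(alive,v0) N1.N1=(alive,v0) N1.N2=(alive,v0) N1.N3=(alive,v0)
Op 7: gossip N0<->N3 -> N0.N0=(alive,v0) N0.N1=(alive,v0) N0.N2=(alive,v0) N0.N3=(alive,v0) | N3.N0=(alive,v0) N3.N1=(alive,v0) N3.N2=(alive,v0) N3.N3=(alive,v0)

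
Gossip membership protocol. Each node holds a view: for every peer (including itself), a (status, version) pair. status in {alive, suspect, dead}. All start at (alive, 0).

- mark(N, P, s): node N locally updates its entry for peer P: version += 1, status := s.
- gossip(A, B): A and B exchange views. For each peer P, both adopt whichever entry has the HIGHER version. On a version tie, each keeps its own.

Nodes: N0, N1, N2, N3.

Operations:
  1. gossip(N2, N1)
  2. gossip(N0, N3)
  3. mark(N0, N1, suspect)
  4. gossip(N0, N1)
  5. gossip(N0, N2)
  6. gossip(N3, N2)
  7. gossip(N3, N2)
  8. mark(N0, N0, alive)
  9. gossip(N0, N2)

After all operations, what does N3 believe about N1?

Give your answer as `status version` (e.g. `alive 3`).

Op 1: gossip N2<->N1 -> N2.N0=(alive,v0) N2.N1=(alive,v0) N2.N2=(alive,v0) N2.N3=(alive,v0) | N1.N0=(alive,v0) N1.N1=(alive,v0) N1.N2=(alive,v0) N1.N3=(alive,v0)
Op 2: gossip N0<->N3 -> N0.N0=(alive,v0) N0.N1=(alive,v0) N0.N2=(alive,v0) N0.N3=(alive,v0) | N3.N0=(alive,v0) N3.N1=(alive,v0) N3.N2=(alive,v0) N3.N3=(alive,v0)
Op 3: N0 marks N1=suspect -> (suspect,v1)
Op 4: gossip N0<->N1 -> N0.N0=(alive,v0) N0.N1=(suspect,v1) N0.N2=(alive,v0) N0.N3=(alive,v0) | N1.N0=(alive,v0) N1.N1=(suspect,v1) N1.N2=(alive,v0) N1.N3=(alive,v0)
Op 5: gossip N0<->N2 -> N0.N0=(alive,v0) N0.N1=(suspect,v1) N0.N2=(alive,v0) N0.N3=(alive,v0) | N2.N0=(alive,v0) N2.N1=(suspect,v1) N2.N2=(alive,v0) N2.N3=(alive,v0)
Op 6: gossip N3<->N2 -> N3.N0=(alive,v0) N3.N1=(suspect,v1) N3.N2=(alive,v0) N3.N3=(alive,v0) | N2.N0=(alive,v0) N2.N1=(suspect,v1) N2.N2=(alive,v0) N2.N3=(alive,v0)
Op 7: gossip N3<->N2 -> N3.N0=(alive,v0) N3.N1=(suspect,v1) N3.N2=(alive,v0) N3.N3=(alive,v0) | N2.N0=(alive,v0) N2.N1=(suspect,v1) N2.N2=(alive,v0) N2.N3=(alive,v0)
Op 8: N0 marks N0=alive -> (alive,v1)
Op 9: gossip N0<->N2 -> N0.N0=(alive,v1) N0.N1=(suspect,v1) N0.N2=(alive,v0) N0.N3=(alive,v0) | N2.N0=(alive,v1) N2.N1=(suspect,v1) N2.N2=(alive,v0) N2.N3=(alive,v0)

Answer: suspect 1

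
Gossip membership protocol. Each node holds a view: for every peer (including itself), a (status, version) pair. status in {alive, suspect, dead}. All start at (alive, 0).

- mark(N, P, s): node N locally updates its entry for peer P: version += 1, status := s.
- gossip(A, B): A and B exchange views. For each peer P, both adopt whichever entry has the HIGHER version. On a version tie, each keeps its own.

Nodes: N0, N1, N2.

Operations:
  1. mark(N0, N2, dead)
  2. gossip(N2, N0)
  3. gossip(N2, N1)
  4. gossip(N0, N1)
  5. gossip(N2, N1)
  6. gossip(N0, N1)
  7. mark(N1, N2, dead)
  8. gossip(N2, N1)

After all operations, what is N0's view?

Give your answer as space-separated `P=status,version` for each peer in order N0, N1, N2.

Answer: N0=alive,0 N1=alive,0 N2=dead,1

Derivation:
Op 1: N0 marks N2=dead -> (dead,v1)
Op 2: gossip N2<->N0 -> N2.N0=(alive,v0) N2.N1=(alive,v0) N2.N2=(dead,v1) | N0.N0=(alive,v0) N0.N1=(alive,v0) N0.N2=(dead,v1)
Op 3: gossip N2<->N1 -> N2.N0=(alive,v0) N2.N1=(alive,v0) N2.N2=(dead,v1) | N1.N0=(alive,v0) N1.N1=(alive,v0) N1.N2=(dead,v1)
Op 4: gossip N0<->N1 -> N0.N0=(alive,v0) N0.N1=(alive,v0) N0.N2=(dead,v1) | N1.N0=(alive,v0) N1.N1=(alive,v0) N1.N2=(dead,v1)
Op 5: gossip N2<->N1 -> N2.N0=(alive,v0) N2.N1=(alive,v0) N2.N2=(dead,v1) | N1.N0=(alive,v0) N1.N1=(alive,v0) N1.N2=(dead,v1)
Op 6: gossip N0<->N1 -> N0.N0=(alive,v0) N0.N1=(alive,v0) N0.N2=(dead,v1) | N1.N0=(alive,v0) N1.N1=(alive,v0) N1.N2=(dead,v1)
Op 7: N1 marks N2=dead -> (dead,v2)
Op 8: gossip N2<->N1 -> N2.N0=(alive,v0) N2.N1=(alive,v0) N2.N2=(dead,v2) | N1.N0=(alive,v0) N1.N1=(alive,v0) N1.N2=(dead,v2)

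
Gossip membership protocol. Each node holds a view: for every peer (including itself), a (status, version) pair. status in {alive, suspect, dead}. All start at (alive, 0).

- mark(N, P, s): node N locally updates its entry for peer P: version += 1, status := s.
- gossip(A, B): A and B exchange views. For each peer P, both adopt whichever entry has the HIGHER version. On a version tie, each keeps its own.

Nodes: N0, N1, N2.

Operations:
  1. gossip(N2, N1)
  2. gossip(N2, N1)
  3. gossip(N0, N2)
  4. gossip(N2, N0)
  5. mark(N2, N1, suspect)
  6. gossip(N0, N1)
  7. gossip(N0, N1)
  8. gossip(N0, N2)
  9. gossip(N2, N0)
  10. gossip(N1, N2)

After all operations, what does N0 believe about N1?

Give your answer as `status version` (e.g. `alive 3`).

Op 1: gossip N2<->N1 -> N2.N0=(alive,v0) N2.N1=(alive,v0) N2.N2=(alive,v0) | N1.N0=(alive,v0) N1.N1=(alive,v0) N1.N2=(alive,v0)
Op 2: gossip N2<->N1 -> N2.N0=(alive,v0) N2.N1=(alive,v0) N2.N2=(alive,v0) | N1.N0=(alive,v0) N1.N1=(alive,v0) N1.N2=(alive,v0)
Op 3: gossip N0<->N2 -> N0.N0=(alive,v0) N0.N1=(alive,v0) N0.N2=(alive,v0) | N2.N0=(alive,v0) N2.N1=(alive,v0) N2.N2=(alive,v0)
Op 4: gossip N2<->N0 -> N2.N0=(alive,v0) N2.N1=(alive,v0) N2.N2=(alive,v0) | N0.N0=(alive,v0) N0.N1=(alive,v0) N0.N2=(alive,v0)
Op 5: N2 marks N1=suspect -> (suspect,v1)
Op 6: gossip N0<->N1 -> N0.N0=(alive,v0) N0.N1=(alive,v0) N0.N2=(alive,v0) | N1.N0=(alive,v0) N1.N1=(alive,v0) N1.N2=(alive,v0)
Op 7: gossip N0<->N1 -> N0.N0=(alive,v0) N0.N1=(alive,v0) N0.N2=(alive,v0) | N1.N0=(alive,v0) N1.N1=(alive,v0) N1.N2=(alive,v0)
Op 8: gossip N0<->N2 -> N0.N0=(alive,v0) N0.N1=(suspect,v1) N0.N2=(alive,v0) | N2.N0=(alive,v0) N2.N1=(suspect,v1) N2.N2=(alive,v0)
Op 9: gossip N2<->N0 -> N2.N0=(alive,v0) N2.N1=(suspect,v1) N2.N2=(alive,v0) | N0.N0=(alive,v0) N0.N1=(suspect,v1) N0.N2=(alive,v0)
Op 10: gossip N1<->N2 -> N1.N0=(alive,v0) N1.N1=(suspect,v1) N1.N2=(alive,v0) | N2.N0=(alive,v0) N2.N1=(suspect,v1) N2.N2=(alive,v0)

Answer: suspect 1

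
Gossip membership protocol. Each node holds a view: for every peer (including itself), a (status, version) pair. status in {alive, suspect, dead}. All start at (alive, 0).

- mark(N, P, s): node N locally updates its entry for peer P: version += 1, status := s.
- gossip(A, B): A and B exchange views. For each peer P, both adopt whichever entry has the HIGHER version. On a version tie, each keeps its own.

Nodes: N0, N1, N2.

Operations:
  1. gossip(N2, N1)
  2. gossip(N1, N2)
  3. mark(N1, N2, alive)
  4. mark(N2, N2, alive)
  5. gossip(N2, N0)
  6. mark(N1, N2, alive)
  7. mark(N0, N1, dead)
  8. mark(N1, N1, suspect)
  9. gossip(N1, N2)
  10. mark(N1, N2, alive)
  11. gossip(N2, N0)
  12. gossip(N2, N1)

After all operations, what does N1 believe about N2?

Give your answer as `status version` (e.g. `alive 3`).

Answer: alive 3

Derivation:
Op 1: gossip N2<->N1 -> N2.N0=(alive,v0) N2.N1=(alive,v0) N2.N2=(alive,v0) | N1.N0=(alive,v0) N1.N1=(alive,v0) N1.N2=(alive,v0)
Op 2: gossip N1<->N2 -> N1.N0=(alive,v0) N1.N1=(alive,v0) N1.N2=(alive,v0) | N2.N0=(alive,v0) N2.N1=(alive,v0) N2.N2=(alive,v0)
Op 3: N1 marks N2=alive -> (alive,v1)
Op 4: N2 marks N2=alive -> (alive,v1)
Op 5: gossip N2<->N0 -> N2.N0=(alive,v0) N2.N1=(alive,v0) N2.N2=(alive,v1) | N0.N0=(alive,v0) N0.N1=(alive,v0) N0.N2=(alive,v1)
Op 6: N1 marks N2=alive -> (alive,v2)
Op 7: N0 marks N1=dead -> (dead,v1)
Op 8: N1 marks N1=suspect -> (suspect,v1)
Op 9: gossip N1<->N2 -> N1.N0=(alive,v0) N1.N1=(suspect,v1) N1.N2=(alive,v2) | N2.N0=(alive,v0) N2.N1=(suspect,v1) N2.N2=(alive,v2)
Op 10: N1 marks N2=alive -> (alive,v3)
Op 11: gossip N2<->N0 -> N2.N0=(alive,v0) N2.N1=(suspect,v1) N2.N2=(alive,v2) | N0.N0=(alive,v0) N0.N1=(dead,v1) N0.N2=(alive,v2)
Op 12: gossip N2<->N1 -> N2.N0=(alive,v0) N2.N1=(suspect,v1) N2.N2=(alive,v3) | N1.N0=(alive,v0) N1.N1=(suspect,v1) N1.N2=(alive,v3)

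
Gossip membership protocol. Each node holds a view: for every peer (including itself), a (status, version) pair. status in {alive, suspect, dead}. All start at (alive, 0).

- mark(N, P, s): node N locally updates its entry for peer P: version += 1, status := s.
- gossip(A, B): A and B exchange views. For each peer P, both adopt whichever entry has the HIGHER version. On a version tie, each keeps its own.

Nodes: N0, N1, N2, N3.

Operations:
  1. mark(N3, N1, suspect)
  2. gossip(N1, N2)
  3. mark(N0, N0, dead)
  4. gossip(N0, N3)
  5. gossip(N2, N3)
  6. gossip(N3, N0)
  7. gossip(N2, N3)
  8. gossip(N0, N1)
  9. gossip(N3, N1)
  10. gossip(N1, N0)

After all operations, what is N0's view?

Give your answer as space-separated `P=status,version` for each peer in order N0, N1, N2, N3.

Op 1: N3 marks N1=suspect -> (suspect,v1)
Op 2: gossip N1<->N2 -> N1.N0=(alive,v0) N1.N1=(alive,v0) N1.N2=(alive,v0) N1.N3=(alive,v0) | N2.N0=(alive,v0) N2.N1=(alive,v0) N2.N2=(alive,v0) N2.N3=(alive,v0)
Op 3: N0 marks N0=dead -> (dead,v1)
Op 4: gossip N0<->N3 -> N0.N0=(dead,v1) N0.N1=(suspect,v1) N0.N2=(alive,v0) N0.N3=(alive,v0) | N3.N0=(dead,v1) N3.N1=(suspect,v1) N3.N2=(alive,v0) N3.N3=(alive,v0)
Op 5: gossip N2<->N3 -> N2.N0=(dead,v1) N2.N1=(suspect,v1) N2.N2=(alive,v0) N2.N3=(alive,v0) | N3.N0=(dead,v1) N3.N1=(suspect,v1) N3.N2=(alive,v0) N3.N3=(alive,v0)
Op 6: gossip N3<->N0 -> N3.N0=(dead,v1) N3.N1=(suspect,v1) N3.N2=(alive,v0) N3.N3=(alive,v0) | N0.N0=(dead,v1) N0.N1=(suspect,v1) N0.N2=(alive,v0) N0.N3=(alive,v0)
Op 7: gossip N2<->N3 -> N2.N0=(dead,v1) N2.N1=(suspect,v1) N2.N2=(alive,v0) N2.N3=(alive,v0) | N3.N0=(dead,v1) N3.N1=(suspect,v1) N3.N2=(alive,v0) N3.N3=(alive,v0)
Op 8: gossip N0<->N1 -> N0.N0=(dead,v1) N0.N1=(suspect,v1) N0.N2=(alive,v0) N0.N3=(alive,v0) | N1.N0=(dead,v1) N1.N1=(suspect,v1) N1.N2=(alive,v0) N1.N3=(alive,v0)
Op 9: gossip N3<->N1 -> N3.N0=(dead,v1) N3.N1=(suspect,v1) N3.N2=(alive,v0) N3.N3=(alive,v0) | N1.N0=(dead,v1) N1.N1=(suspect,v1) N1.N2=(alive,v0) N1.N3=(alive,v0)
Op 10: gossip N1<->N0 -> N1.N0=(dead,v1) N1.N1=(suspect,v1) N1.N2=(alive,v0) N1.N3=(alive,v0) | N0.N0=(dead,v1) N0.N1=(suspect,v1) N0.N2=(alive,v0) N0.N3=(alive,v0)

Answer: N0=dead,1 N1=suspect,1 N2=alive,0 N3=alive,0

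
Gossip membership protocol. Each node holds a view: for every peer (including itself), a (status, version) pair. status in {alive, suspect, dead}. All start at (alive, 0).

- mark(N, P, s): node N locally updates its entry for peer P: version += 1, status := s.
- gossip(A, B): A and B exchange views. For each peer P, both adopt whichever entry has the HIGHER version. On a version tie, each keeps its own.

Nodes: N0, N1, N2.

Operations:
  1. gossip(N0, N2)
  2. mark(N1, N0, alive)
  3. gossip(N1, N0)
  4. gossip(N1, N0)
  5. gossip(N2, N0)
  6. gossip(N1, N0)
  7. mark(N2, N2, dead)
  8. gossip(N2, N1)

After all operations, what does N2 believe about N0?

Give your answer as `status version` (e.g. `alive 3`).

Answer: alive 1

Derivation:
Op 1: gossip N0<->N2 -> N0.N0=(alive,v0) N0.N1=(alive,v0) N0.N2=(alive,v0) | N2.N0=(alive,v0) N2.N1=(alive,v0) N2.N2=(alive,v0)
Op 2: N1 marks N0=alive -> (alive,v1)
Op 3: gossip N1<->N0 -> N1.N0=(alive,v1) N1.N1=(alive,v0) N1.N2=(alive,v0) | N0.N0=(alive,v1) N0.N1=(alive,v0) N0.N2=(alive,v0)
Op 4: gossip N1<->N0 -> N1.N0=(alive,v1) N1.N1=(alive,v0) N1.N2=(alive,v0) | N0.N0=(alive,v1) N0.N1=(alive,v0) N0.N2=(alive,v0)
Op 5: gossip N2<->N0 -> N2.N0=(alive,v1) N2.N1=(alive,v0) N2.N2=(alive,v0) | N0.N0=(alive,v1) N0.N1=(alive,v0) N0.N2=(alive,v0)
Op 6: gossip N1<->N0 -> N1.N0=(alive,v1) N1.N1=(alive,v0) N1.N2=(alive,v0) | N0.N0=(alive,v1) N0.N1=(alive,v0) N0.N2=(alive,v0)
Op 7: N2 marks N2=dead -> (dead,v1)
Op 8: gossip N2<->N1 -> N2.N0=(alive,v1) N2.N1=(alive,v0) N2.N2=(dead,v1) | N1.N0=(alive,v1) N1.N1=(alive,v0) N1.N2=(dead,v1)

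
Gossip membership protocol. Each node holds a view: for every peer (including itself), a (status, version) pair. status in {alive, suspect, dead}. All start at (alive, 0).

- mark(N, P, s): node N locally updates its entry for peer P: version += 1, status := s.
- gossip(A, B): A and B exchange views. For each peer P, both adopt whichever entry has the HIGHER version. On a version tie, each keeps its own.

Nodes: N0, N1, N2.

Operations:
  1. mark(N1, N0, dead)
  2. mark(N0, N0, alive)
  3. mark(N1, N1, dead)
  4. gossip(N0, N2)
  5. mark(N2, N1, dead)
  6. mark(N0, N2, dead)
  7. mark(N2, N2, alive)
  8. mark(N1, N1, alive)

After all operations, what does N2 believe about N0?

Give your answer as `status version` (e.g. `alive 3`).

Answer: alive 1

Derivation:
Op 1: N1 marks N0=dead -> (dead,v1)
Op 2: N0 marks N0=alive -> (alive,v1)
Op 3: N1 marks N1=dead -> (dead,v1)
Op 4: gossip N0<->N2 -> N0.N0=(alive,v1) N0.N1=(alive,v0) N0.N2=(alive,v0) | N2.N0=(alive,v1) N2.N1=(alive,v0) N2.N2=(alive,v0)
Op 5: N2 marks N1=dead -> (dead,v1)
Op 6: N0 marks N2=dead -> (dead,v1)
Op 7: N2 marks N2=alive -> (alive,v1)
Op 8: N1 marks N1=alive -> (alive,v2)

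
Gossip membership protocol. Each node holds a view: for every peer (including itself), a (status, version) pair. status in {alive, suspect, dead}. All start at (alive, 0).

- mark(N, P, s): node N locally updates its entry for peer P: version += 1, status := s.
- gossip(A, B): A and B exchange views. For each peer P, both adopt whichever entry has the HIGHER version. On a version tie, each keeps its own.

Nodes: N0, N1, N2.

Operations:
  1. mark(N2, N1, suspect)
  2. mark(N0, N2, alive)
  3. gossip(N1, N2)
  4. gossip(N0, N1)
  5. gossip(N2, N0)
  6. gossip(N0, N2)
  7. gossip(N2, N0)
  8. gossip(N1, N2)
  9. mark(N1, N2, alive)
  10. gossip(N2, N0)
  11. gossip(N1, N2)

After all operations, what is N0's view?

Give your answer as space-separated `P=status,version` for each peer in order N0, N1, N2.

Answer: N0=alive,0 N1=suspect,1 N2=alive,1

Derivation:
Op 1: N2 marks N1=suspect -> (suspect,v1)
Op 2: N0 marks N2=alive -> (alive,v1)
Op 3: gossip N1<->N2 -> N1.N0=(alive,v0) N1.N1=(suspect,v1) N1.N2=(alive,v0) | N2.N0=(alive,v0) N2.N1=(suspect,v1) N2.N2=(alive,v0)
Op 4: gossip N0<->N1 -> N0.N0=(alive,v0) N0.N1=(suspect,v1) N0.N2=(alive,v1) | N1.N0=(alive,v0) N1.N1=(suspect,v1) N1.N2=(alive,v1)
Op 5: gossip N2<->N0 -> N2.N0=(alive,v0) N2.N1=(suspect,v1) N2.N2=(alive,v1) | N0.N0=(alive,v0) N0.N1=(suspect,v1) N0.N2=(alive,v1)
Op 6: gossip N0<->N2 -> N0.N0=(alive,v0) N0.N1=(suspect,v1) N0.N2=(alive,v1) | N2.N0=(alive,v0) N2.N1=(suspect,v1) N2.N2=(alive,v1)
Op 7: gossip N2<->N0 -> N2.N0=(alive,v0) N2.N1=(suspect,v1) N2.N2=(alive,v1) | N0.N0=(alive,v0) N0.N1=(suspect,v1) N0.N2=(alive,v1)
Op 8: gossip N1<->N2 -> N1.N0=(alive,v0) N1.N1=(suspect,v1) N1.N2=(alive,v1) | N2.N0=(alive,v0) N2.N1=(suspect,v1) N2.N2=(alive,v1)
Op 9: N1 marks N2=alive -> (alive,v2)
Op 10: gossip N2<->N0 -> N2.N0=(alive,v0) N2.N1=(suspect,v1) N2.N2=(alive,v1) | N0.N0=(alive,v0) N0.N1=(suspect,v1) N0.N2=(alive,v1)
Op 11: gossip N1<->N2 -> N1.N0=(alive,v0) N1.N1=(suspect,v1) N1.N2=(alive,v2) | N2.N0=(alive,v0) N2.N1=(suspect,v1) N2.N2=(alive,v2)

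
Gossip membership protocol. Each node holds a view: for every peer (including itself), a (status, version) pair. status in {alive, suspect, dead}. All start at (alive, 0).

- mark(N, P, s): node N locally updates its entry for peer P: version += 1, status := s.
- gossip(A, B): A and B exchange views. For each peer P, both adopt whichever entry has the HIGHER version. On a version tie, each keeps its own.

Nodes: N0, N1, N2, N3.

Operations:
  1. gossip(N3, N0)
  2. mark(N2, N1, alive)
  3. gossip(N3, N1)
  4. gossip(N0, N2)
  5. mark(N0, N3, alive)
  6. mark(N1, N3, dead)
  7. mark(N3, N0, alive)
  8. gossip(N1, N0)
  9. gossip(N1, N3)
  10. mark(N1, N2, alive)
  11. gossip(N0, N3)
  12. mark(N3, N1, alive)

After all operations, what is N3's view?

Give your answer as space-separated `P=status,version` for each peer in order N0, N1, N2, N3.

Answer: N0=alive,1 N1=alive,2 N2=alive,0 N3=dead,1

Derivation:
Op 1: gossip N3<->N0 -> N3.N0=(alive,v0) N3.N1=(alive,v0) N3.N2=(alive,v0) N3.N3=(alive,v0) | N0.N0=(alive,v0) N0.N1=(alive,v0) N0.N2=(alive,v0) N0.N3=(alive,v0)
Op 2: N2 marks N1=alive -> (alive,v1)
Op 3: gossip N3<->N1 -> N3.N0=(alive,v0) N3.N1=(alive,v0) N3.N2=(alive,v0) N3.N3=(alive,v0) | N1.N0=(alive,v0) N1.N1=(alive,v0) N1.N2=(alive,v0) N1.N3=(alive,v0)
Op 4: gossip N0<->N2 -> N0.N0=(alive,v0) N0.N1=(alive,v1) N0.N2=(alive,v0) N0.N3=(alive,v0) | N2.N0=(alive,v0) N2.N1=(alive,v1) N2.N2=(alive,v0) N2.N3=(alive,v0)
Op 5: N0 marks N3=alive -> (alive,v1)
Op 6: N1 marks N3=dead -> (dead,v1)
Op 7: N3 marks N0=alive -> (alive,v1)
Op 8: gossip N1<->N0 -> N1.N0=(alive,v0) N1.N1=(alive,v1) N1.N2=(alive,v0) N1.N3=(dead,v1) | N0.N0=(alive,v0) N0.N1=(alive,v1) N0.N2=(alive,v0) N0.N3=(alive,v1)
Op 9: gossip N1<->N3 -> N1.N0=(alive,v1) N1.N1=(alive,v1) N1.N2=(alive,v0) N1.N3=(dead,v1) | N3.N0=(alive,v1) N3.N1=(alive,v1) N3.N2=(alive,v0) N3.N3=(dead,v1)
Op 10: N1 marks N2=alive -> (alive,v1)
Op 11: gossip N0<->N3 -> N0.N0=(alive,v1) N0.N1=(alive,v1) N0.N2=(alive,v0) N0.N3=(alive,v1) | N3.N0=(alive,v1) N3.N1=(alive,v1) N3.N2=(alive,v0) N3.N3=(dead,v1)
Op 12: N3 marks N1=alive -> (alive,v2)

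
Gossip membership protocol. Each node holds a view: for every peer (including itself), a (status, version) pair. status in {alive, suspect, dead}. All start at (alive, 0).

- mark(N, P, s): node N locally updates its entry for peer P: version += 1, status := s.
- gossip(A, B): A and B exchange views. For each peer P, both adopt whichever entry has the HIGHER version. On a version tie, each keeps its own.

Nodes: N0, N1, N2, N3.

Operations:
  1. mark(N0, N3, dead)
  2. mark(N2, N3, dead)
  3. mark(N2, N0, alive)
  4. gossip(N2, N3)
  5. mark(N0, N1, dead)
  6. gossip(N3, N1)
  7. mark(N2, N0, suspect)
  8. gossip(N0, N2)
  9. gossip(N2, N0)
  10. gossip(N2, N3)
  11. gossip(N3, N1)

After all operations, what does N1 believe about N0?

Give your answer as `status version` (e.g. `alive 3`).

Op 1: N0 marks N3=dead -> (dead,v1)
Op 2: N2 marks N3=dead -> (dead,v1)
Op 3: N2 marks N0=alive -> (alive,v1)
Op 4: gossip N2<->N3 -> N2.N0=(alive,v1) N2.N1=(alive,v0) N2.N2=(alive,v0) N2.N3=(dead,v1) | N3.N0=(alive,v1) N3.N1=(alive,v0) N3.N2=(alive,v0) N3.N3=(dead,v1)
Op 5: N0 marks N1=dead -> (dead,v1)
Op 6: gossip N3<->N1 -> N3.N0=(alive,v1) N3.N1=(alive,v0) N3.N2=(alive,v0) N3.N3=(dead,v1) | N1.N0=(alive,v1) N1.N1=(alive,v0) N1.N2=(alive,v0) N1.N3=(dead,v1)
Op 7: N2 marks N0=suspect -> (suspect,v2)
Op 8: gossip N0<->N2 -> N0.N0=(suspect,v2) N0.N1=(dead,v1) N0.N2=(alive,v0) N0.N3=(dead,v1) | N2.N0=(suspect,v2) N2.N1=(dead,v1) N2.N2=(alive,v0) N2.N3=(dead,v1)
Op 9: gossip N2<->N0 -> N2.N0=(suspect,v2) N2.N1=(dead,v1) N2.N2=(alive,v0) N2.N3=(dead,v1) | N0.N0=(suspect,v2) N0.N1=(dead,v1) N0.N2=(alive,v0) N0.N3=(dead,v1)
Op 10: gossip N2<->N3 -> N2.N0=(suspect,v2) N2.N1=(dead,v1) N2.N2=(alive,v0) N2.N3=(dead,v1) | N3.N0=(suspect,v2) N3.N1=(dead,v1) N3.N2=(alive,v0) N3.N3=(dead,v1)
Op 11: gossip N3<->N1 -> N3.N0=(suspect,v2) N3.N1=(dead,v1) N3.N2=(alive,v0) N3.N3=(dead,v1) | N1.N0=(suspect,v2) N1.N1=(dead,v1) N1.N2=(alive,v0) N1.N3=(dead,v1)

Answer: suspect 2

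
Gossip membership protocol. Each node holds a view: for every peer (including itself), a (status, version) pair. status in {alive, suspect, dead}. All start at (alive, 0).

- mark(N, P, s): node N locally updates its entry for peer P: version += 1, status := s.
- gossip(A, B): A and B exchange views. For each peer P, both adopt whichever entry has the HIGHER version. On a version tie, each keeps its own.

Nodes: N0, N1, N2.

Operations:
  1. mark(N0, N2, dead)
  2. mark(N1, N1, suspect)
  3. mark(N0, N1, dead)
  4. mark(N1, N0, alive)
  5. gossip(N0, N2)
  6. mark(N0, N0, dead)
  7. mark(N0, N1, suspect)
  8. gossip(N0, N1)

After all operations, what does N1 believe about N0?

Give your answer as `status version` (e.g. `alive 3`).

Answer: alive 1

Derivation:
Op 1: N0 marks N2=dead -> (dead,v1)
Op 2: N1 marks N1=suspect -> (suspect,v1)
Op 3: N0 marks N1=dead -> (dead,v1)
Op 4: N1 marks N0=alive -> (alive,v1)
Op 5: gossip N0<->N2 -> N0.N0=(alive,v0) N0.N1=(dead,v1) N0.N2=(dead,v1) | N2.N0=(alive,v0) N2.N1=(dead,v1) N2.N2=(dead,v1)
Op 6: N0 marks N0=dead -> (dead,v1)
Op 7: N0 marks N1=suspect -> (suspect,v2)
Op 8: gossip N0<->N1 -> N0.N0=(dead,v1) N0.N1=(suspect,v2) N0.N2=(dead,v1) | N1.N0=(alive,v1) N1.N1=(suspect,v2) N1.N2=(dead,v1)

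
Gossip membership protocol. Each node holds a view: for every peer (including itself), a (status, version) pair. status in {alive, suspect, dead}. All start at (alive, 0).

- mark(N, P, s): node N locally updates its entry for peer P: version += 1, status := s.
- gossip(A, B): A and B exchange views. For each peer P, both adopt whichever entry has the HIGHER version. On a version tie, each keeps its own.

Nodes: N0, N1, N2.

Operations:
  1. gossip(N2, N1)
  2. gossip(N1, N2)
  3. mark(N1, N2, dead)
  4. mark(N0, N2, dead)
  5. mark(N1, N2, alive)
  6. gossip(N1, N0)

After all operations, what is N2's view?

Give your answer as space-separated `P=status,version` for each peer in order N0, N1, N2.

Op 1: gossip N2<->N1 -> N2.N0=(alive,v0) N2.N1=(alive,v0) N2.N2=(alive,v0) | N1.N0=(alive,v0) N1.N1=(alive,v0) N1.N2=(alive,v0)
Op 2: gossip N1<->N2 -> N1.N0=(alive,v0) N1.N1=(alive,v0) N1.N2=(alive,v0) | N2.N0=(alive,v0) N2.N1=(alive,v0) N2.N2=(alive,v0)
Op 3: N1 marks N2=dead -> (dead,v1)
Op 4: N0 marks N2=dead -> (dead,v1)
Op 5: N1 marks N2=alive -> (alive,v2)
Op 6: gossip N1<->N0 -> N1.N0=(alive,v0) N1.N1=(alive,v0) N1.N2=(alive,v2) | N0.N0=(alive,v0) N0.N1=(alive,v0) N0.N2=(alive,v2)

Answer: N0=alive,0 N1=alive,0 N2=alive,0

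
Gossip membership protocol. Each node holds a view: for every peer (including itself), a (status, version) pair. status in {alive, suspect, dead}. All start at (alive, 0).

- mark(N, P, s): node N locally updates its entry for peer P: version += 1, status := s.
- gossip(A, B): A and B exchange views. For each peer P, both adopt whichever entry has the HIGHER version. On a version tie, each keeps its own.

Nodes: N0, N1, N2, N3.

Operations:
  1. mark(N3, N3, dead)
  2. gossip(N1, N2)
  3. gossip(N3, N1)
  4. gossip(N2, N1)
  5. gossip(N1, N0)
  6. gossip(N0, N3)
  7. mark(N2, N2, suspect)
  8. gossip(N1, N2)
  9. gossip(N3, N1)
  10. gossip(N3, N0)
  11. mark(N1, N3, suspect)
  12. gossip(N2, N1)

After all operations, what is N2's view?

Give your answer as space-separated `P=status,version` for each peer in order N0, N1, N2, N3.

Answer: N0=alive,0 N1=alive,0 N2=suspect,1 N3=suspect,2

Derivation:
Op 1: N3 marks N3=dead -> (dead,v1)
Op 2: gossip N1<->N2 -> N1.N0=(alive,v0) N1.N1=(alive,v0) N1.N2=(alive,v0) N1.N3=(alive,v0) | N2.N0=(alive,v0) N2.N1=(alive,v0) N2.N2=(alive,v0) N2.N3=(alive,v0)
Op 3: gossip N3<->N1 -> N3.N0=(alive,v0) N3.N1=(alive,v0) N3.N2=(alive,v0) N3.N3=(dead,v1) | N1.N0=(alive,v0) N1.N1=(alive,v0) N1.N2=(alive,v0) N1.N3=(dead,v1)
Op 4: gossip N2<->N1 -> N2.N0=(alive,v0) N2.N1=(alive,v0) N2.N2=(alive,v0) N2.N3=(dead,v1) | N1.N0=(alive,v0) N1.N1=(alive,v0) N1.N2=(alive,v0) N1.N3=(dead,v1)
Op 5: gossip N1<->N0 -> N1.N0=(alive,v0) N1.N1=(alive,v0) N1.N2=(alive,v0) N1.N3=(dead,v1) | N0.N0=(alive,v0) N0.N1=(alive,v0) N0.N2=(alive,v0) N0.N3=(dead,v1)
Op 6: gossip N0<->N3 -> N0.N0=(alive,v0) N0.N1=(alive,v0) N0.N2=(alive,v0) N0.N3=(dead,v1) | N3.N0=(alive,v0) N3.N1=(alive,v0) N3.N2=(alive,v0) N3.N3=(dead,v1)
Op 7: N2 marks N2=suspect -> (suspect,v1)
Op 8: gossip N1<->N2 -> N1.N0=(alive,v0) N1.N1=(alive,v0) N1.N2=(suspect,v1) N1.N3=(dead,v1) | N2.N0=(alive,v0) N2.N1=(alive,v0) N2.N2=(suspect,v1) N2.N3=(dead,v1)
Op 9: gossip N3<->N1 -> N3.N0=(alive,v0) N3.N1=(alive,v0) N3.N2=(suspect,v1) N3.N3=(dead,v1) | N1.N0=(alive,v0) N1.N1=(alive,v0) N1.N2=(suspect,v1) N1.N3=(dead,v1)
Op 10: gossip N3<->N0 -> N3.N0=(alive,v0) N3.N1=(alive,v0) N3.N2=(suspect,v1) N3.N3=(dead,v1) | N0.N0=(alive,v0) N0.N1=(alive,v0) N0.N2=(suspect,v1) N0.N3=(dead,v1)
Op 11: N1 marks N3=suspect -> (suspect,v2)
Op 12: gossip N2<->N1 -> N2.N0=(alive,v0) N2.N1=(alive,v0) N2.N2=(suspect,v1) N2.N3=(suspect,v2) | N1.N0=(alive,v0) N1.N1=(alive,v0) N1.N2=(suspect,v1) N1.N3=(suspect,v2)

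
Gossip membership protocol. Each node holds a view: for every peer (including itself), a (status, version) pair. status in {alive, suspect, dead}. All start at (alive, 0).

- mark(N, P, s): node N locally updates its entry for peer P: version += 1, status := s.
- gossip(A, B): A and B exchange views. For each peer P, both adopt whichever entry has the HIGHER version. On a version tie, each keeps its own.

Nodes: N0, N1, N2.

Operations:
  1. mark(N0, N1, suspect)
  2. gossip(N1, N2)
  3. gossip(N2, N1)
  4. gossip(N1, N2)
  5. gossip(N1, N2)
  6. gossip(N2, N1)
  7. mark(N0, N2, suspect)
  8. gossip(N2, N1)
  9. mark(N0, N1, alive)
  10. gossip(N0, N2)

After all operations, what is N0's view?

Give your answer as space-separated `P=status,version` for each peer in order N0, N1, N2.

Op 1: N0 marks N1=suspect -> (suspect,v1)
Op 2: gossip N1<->N2 -> N1.N0=(alive,v0) N1.N1=(alive,v0) N1.N2=(alive,v0) | N2.N0=(alive,v0) N2.N1=(alive,v0) N2.N2=(alive,v0)
Op 3: gossip N2<->N1 -> N2.N0=(alive,v0) N2.N1=(alive,v0) N2.N2=(alive,v0) | N1.N0=(alive,v0) N1.N1=(alive,v0) N1.N2=(alive,v0)
Op 4: gossip N1<->N2 -> N1.N0=(alive,v0) N1.N1=(alive,v0) N1.N2=(alive,v0) | N2.N0=(alive,v0) N2.N1=(alive,v0) N2.N2=(alive,v0)
Op 5: gossip N1<->N2 -> N1.N0=(alive,v0) N1.N1=(alive,v0) N1.N2=(alive,v0) | N2.N0=(alive,v0) N2.N1=(alive,v0) N2.N2=(alive,v0)
Op 6: gossip N2<->N1 -> N2.N0=(alive,v0) N2.N1=(alive,v0) N2.N2=(alive,v0) | N1.N0=(alive,v0) N1.N1=(alive,v0) N1.N2=(alive,v0)
Op 7: N0 marks N2=suspect -> (suspect,v1)
Op 8: gossip N2<->N1 -> N2.N0=(alive,v0) N2.N1=(alive,v0) N2.N2=(alive,v0) | N1.N0=(alive,v0) N1.N1=(alive,v0) N1.N2=(alive,v0)
Op 9: N0 marks N1=alive -> (alive,v2)
Op 10: gossip N0<->N2 -> N0.N0=(alive,v0) N0.N1=(alive,v2) N0.N2=(suspect,v1) | N2.N0=(alive,v0) N2.N1=(alive,v2) N2.N2=(suspect,v1)

Answer: N0=alive,0 N1=alive,2 N2=suspect,1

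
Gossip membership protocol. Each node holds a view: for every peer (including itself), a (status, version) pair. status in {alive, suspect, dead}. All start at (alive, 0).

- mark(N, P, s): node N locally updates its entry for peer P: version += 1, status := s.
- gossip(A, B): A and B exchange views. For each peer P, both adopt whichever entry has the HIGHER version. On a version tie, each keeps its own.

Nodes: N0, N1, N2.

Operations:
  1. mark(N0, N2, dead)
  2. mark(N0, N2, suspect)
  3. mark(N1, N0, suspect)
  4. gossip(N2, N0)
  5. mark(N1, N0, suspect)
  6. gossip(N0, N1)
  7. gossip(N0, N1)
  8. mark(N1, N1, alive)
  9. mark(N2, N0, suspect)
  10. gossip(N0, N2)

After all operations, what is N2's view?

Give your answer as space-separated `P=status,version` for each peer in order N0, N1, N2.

Op 1: N0 marks N2=dead -> (dead,v1)
Op 2: N0 marks N2=suspect -> (suspect,v2)
Op 3: N1 marks N0=suspect -> (suspect,v1)
Op 4: gossip N2<->N0 -> N2.N0=(alive,v0) N2.N1=(alive,v0) N2.N2=(suspect,v2) | N0.N0=(alive,v0) N0.N1=(alive,v0) N0.N2=(suspect,v2)
Op 5: N1 marks N0=suspect -> (suspect,v2)
Op 6: gossip N0<->N1 -> N0.N0=(suspect,v2) N0.N1=(alive,v0) N0.N2=(suspect,v2) | N1.N0=(suspect,v2) N1.N1=(alive,v0) N1.N2=(suspect,v2)
Op 7: gossip N0<->N1 -> N0.N0=(suspect,v2) N0.N1=(alive,v0) N0.N2=(suspect,v2) | N1.N0=(suspect,v2) N1.N1=(alive,v0) N1.N2=(suspect,v2)
Op 8: N1 marks N1=alive -> (alive,v1)
Op 9: N2 marks N0=suspect -> (suspect,v1)
Op 10: gossip N0<->N2 -> N0.N0=(suspect,v2) N0.N1=(alive,v0) N0.N2=(suspect,v2) | N2.N0=(suspect,v2) N2.N1=(alive,v0) N2.N2=(suspect,v2)

Answer: N0=suspect,2 N1=alive,0 N2=suspect,2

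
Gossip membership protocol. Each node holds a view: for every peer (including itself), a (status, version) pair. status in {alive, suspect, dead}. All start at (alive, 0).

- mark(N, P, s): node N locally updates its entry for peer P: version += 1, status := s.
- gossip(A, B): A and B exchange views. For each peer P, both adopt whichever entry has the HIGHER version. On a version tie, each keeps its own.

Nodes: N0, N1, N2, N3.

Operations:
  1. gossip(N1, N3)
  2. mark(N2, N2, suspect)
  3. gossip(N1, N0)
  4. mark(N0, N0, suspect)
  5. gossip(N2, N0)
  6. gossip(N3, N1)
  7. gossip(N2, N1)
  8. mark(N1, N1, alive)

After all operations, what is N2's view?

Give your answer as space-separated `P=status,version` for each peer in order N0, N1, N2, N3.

Answer: N0=suspect,1 N1=alive,0 N2=suspect,1 N3=alive,0

Derivation:
Op 1: gossip N1<->N3 -> N1.N0=(alive,v0) N1.N1=(alive,v0) N1.N2=(alive,v0) N1.N3=(alive,v0) | N3.N0=(alive,v0) N3.N1=(alive,v0) N3.N2=(alive,v0) N3.N3=(alive,v0)
Op 2: N2 marks N2=suspect -> (suspect,v1)
Op 3: gossip N1<->N0 -> N1.N0=(alive,v0) N1.N1=(alive,v0) N1.N2=(alive,v0) N1.N3=(alive,v0) | N0.N0=(alive,v0) N0.N1=(alive,v0) N0.N2=(alive,v0) N0.N3=(alive,v0)
Op 4: N0 marks N0=suspect -> (suspect,v1)
Op 5: gossip N2<->N0 -> N2.N0=(suspect,v1) N2.N1=(alive,v0) N2.N2=(suspect,v1) N2.N3=(alive,v0) | N0.N0=(suspect,v1) N0.N1=(alive,v0) N0.N2=(suspect,v1) N0.N3=(alive,v0)
Op 6: gossip N3<->N1 -> N3.N0=(alive,v0) N3.N1=(alive,v0) N3.N2=(alive,v0) N3.N3=(alive,v0) | N1.N0=(alive,v0) N1.N1=(alive,v0) N1.N2=(alive,v0) N1.N3=(alive,v0)
Op 7: gossip N2<->N1 -> N2.N0=(suspect,v1) N2.N1=(alive,v0) N2.N2=(suspect,v1) N2.N3=(alive,v0) | N1.N0=(suspect,v1) N1.N1=(alive,v0) N1.N2=(suspect,v1) N1.N3=(alive,v0)
Op 8: N1 marks N1=alive -> (alive,v1)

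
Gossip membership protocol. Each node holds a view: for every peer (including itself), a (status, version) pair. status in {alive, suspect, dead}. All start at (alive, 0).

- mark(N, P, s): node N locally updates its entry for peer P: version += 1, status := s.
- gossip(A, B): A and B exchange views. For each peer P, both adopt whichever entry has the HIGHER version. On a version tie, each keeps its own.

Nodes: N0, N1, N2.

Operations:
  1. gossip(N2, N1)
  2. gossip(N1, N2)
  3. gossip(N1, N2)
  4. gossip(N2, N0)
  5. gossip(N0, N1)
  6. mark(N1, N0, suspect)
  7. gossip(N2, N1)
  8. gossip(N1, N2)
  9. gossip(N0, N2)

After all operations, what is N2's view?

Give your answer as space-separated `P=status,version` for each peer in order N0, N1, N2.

Op 1: gossip N2<->N1 -> N2.N0=(alive,v0) N2.N1=(alive,v0) N2.N2=(alive,v0) | N1.N0=(alive,v0) N1.N1=(alive,v0) N1.N2=(alive,v0)
Op 2: gossip N1<->N2 -> N1.N0=(alive,v0) N1.N1=(alive,v0) N1.N2=(alive,v0) | N2.N0=(alive,v0) N2.N1=(alive,v0) N2.N2=(alive,v0)
Op 3: gossip N1<->N2 -> N1.N0=(alive,v0) N1.N1=(alive,v0) N1.N2=(alive,v0) | N2.N0=(alive,v0) N2.N1=(alive,v0) N2.N2=(alive,v0)
Op 4: gossip N2<->N0 -> N2.N0=(alive,v0) N2.N1=(alive,v0) N2.N2=(alive,v0) | N0.N0=(alive,v0) N0.N1=(alive,v0) N0.N2=(alive,v0)
Op 5: gossip N0<->N1 -> N0.N0=(alive,v0) N0.N1=(alive,v0) N0.N2=(alive,v0) | N1.N0=(alive,v0) N1.N1=(alive,v0) N1.N2=(alive,v0)
Op 6: N1 marks N0=suspect -> (suspect,v1)
Op 7: gossip N2<->N1 -> N2.N0=(suspect,v1) N2.N1=(alive,v0) N2.N2=(alive,v0) | N1.N0=(suspect,v1) N1.N1=(alive,v0) N1.N2=(alive,v0)
Op 8: gossip N1<->N2 -> N1.N0=(suspect,v1) N1.N1=(alive,v0) N1.N2=(alive,v0) | N2.N0=(suspect,v1) N2.N1=(alive,v0) N2.N2=(alive,v0)
Op 9: gossip N0<->N2 -> N0.N0=(suspect,v1) N0.N1=(alive,v0) N0.N2=(alive,v0) | N2.N0=(suspect,v1) N2.N1=(alive,v0) N2.N2=(alive,v0)

Answer: N0=suspect,1 N1=alive,0 N2=alive,0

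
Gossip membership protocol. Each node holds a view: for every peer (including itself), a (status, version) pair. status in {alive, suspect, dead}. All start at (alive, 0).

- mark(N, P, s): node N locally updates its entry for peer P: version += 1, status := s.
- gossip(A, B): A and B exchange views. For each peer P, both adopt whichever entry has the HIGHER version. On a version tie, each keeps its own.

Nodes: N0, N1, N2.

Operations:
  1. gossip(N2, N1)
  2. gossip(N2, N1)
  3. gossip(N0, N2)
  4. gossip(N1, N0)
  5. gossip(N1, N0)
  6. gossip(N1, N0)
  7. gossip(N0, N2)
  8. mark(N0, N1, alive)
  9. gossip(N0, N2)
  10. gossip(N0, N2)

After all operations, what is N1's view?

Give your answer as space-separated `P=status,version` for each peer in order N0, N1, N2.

Op 1: gossip N2<->N1 -> N2.N0=(alive,v0) N2.N1=(alive,v0) N2.N2=(alive,v0) | N1.N0=(alive,v0) N1.N1=(alive,v0) N1.N2=(alive,v0)
Op 2: gossip N2<->N1 -> N2.N0=(alive,v0) N2.N1=(alive,v0) N2.N2=(alive,v0) | N1.N0=(alive,v0) N1.N1=(alive,v0) N1.N2=(alive,v0)
Op 3: gossip N0<->N2 -> N0.N0=(alive,v0) N0.N1=(alive,v0) N0.N2=(alive,v0) | N2.N0=(alive,v0) N2.N1=(alive,v0) N2.N2=(alive,v0)
Op 4: gossip N1<->N0 -> N1.N0=(alive,v0) N1.N1=(alive,v0) N1.N2=(alive,v0) | N0.N0=(alive,v0) N0.N1=(alive,v0) N0.N2=(alive,v0)
Op 5: gossip N1<->N0 -> N1.N0=(alive,v0) N1.N1=(alive,v0) N1.N2=(alive,v0) | N0.N0=(alive,v0) N0.N1=(alive,v0) N0.N2=(alive,v0)
Op 6: gossip N1<->N0 -> N1.N0=(alive,v0) N1.N1=(alive,v0) N1.N2=(alive,v0) | N0.N0=(alive,v0) N0.N1=(alive,v0) N0.N2=(alive,v0)
Op 7: gossip N0<->N2 -> N0.N0=(alive,v0) N0.N1=(alive,v0) N0.N2=(alive,v0) | N2.N0=(alive,v0) N2.N1=(alive,v0) N2.N2=(alive,v0)
Op 8: N0 marks N1=alive -> (alive,v1)
Op 9: gossip N0<->N2 -> N0.N0=(alive,v0) N0.N1=(alive,v1) N0.N2=(alive,v0) | N2.N0=(alive,v0) N2.N1=(alive,v1) N2.N2=(alive,v0)
Op 10: gossip N0<->N2 -> N0.N0=(alive,v0) N0.N1=(alive,v1) N0.N2=(alive,v0) | N2.N0=(alive,v0) N2.N1=(alive,v1) N2.N2=(alive,v0)

Answer: N0=alive,0 N1=alive,0 N2=alive,0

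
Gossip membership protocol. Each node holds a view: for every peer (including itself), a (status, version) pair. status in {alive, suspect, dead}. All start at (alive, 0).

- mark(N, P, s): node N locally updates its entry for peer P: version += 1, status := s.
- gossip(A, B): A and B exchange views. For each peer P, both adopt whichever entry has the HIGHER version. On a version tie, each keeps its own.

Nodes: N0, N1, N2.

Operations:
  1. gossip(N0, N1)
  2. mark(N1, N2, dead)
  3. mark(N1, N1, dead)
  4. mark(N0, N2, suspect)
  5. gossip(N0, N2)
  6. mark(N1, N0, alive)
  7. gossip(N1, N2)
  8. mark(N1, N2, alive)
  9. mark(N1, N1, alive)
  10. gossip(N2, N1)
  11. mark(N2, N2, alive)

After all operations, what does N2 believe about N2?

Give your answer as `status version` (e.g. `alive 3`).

Op 1: gossip N0<->N1 -> N0.N0=(alive,v0) N0.N1=(alive,v0) N0.N2=(alive,v0) | N1.N0=(alive,v0) N1.N1=(alive,v0) N1.N2=(alive,v0)
Op 2: N1 marks N2=dead -> (dead,v1)
Op 3: N1 marks N1=dead -> (dead,v1)
Op 4: N0 marks N2=suspect -> (suspect,v1)
Op 5: gossip N0<->N2 -> N0.N0=(alive,v0) N0.N1=(alive,v0) N0.N2=(suspect,v1) | N2.N0=(alive,v0) N2.N1=(alive,v0) N2.N2=(suspect,v1)
Op 6: N1 marks N0=alive -> (alive,v1)
Op 7: gossip N1<->N2 -> N1.N0=(alive,v1) N1.N1=(dead,v1) N1.N2=(dead,v1) | N2.N0=(alive,v1) N2.N1=(dead,v1) N2.N2=(suspect,v1)
Op 8: N1 marks N2=alive -> (alive,v2)
Op 9: N1 marks N1=alive -> (alive,v2)
Op 10: gossip N2<->N1 -> N2.N0=(alive,v1) N2.N1=(alive,v2) N2.N2=(alive,v2) | N1.N0=(alive,v1) N1.N1=(alive,v2) N1.N2=(alive,v2)
Op 11: N2 marks N2=alive -> (alive,v3)

Answer: alive 3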